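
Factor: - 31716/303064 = -2^ ( - 1)*3^2 * 43^( - 1 ) = - 9/86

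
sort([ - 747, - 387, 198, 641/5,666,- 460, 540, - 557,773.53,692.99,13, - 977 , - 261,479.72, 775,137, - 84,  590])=[ - 977, - 747 , - 557, - 460, - 387, - 261, - 84,13,641/5, 137, 198,479.72,  540, 590 , 666,692.99,773.53,775]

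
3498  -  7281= - 3783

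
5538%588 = 246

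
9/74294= 9/74294 = 0.00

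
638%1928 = 638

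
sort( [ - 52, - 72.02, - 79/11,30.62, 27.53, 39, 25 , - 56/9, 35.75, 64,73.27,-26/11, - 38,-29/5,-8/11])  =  [-72.02, - 52,-38, - 79/11, - 56/9, - 29/5, - 26/11, - 8/11, 25,27.53, 30.62,35.75,39,64, 73.27]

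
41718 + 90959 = 132677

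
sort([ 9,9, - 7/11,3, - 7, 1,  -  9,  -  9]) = [ - 9, - 9, - 7, - 7/11, 1,3, 9, 9] 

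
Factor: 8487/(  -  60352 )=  - 2^( - 6)*3^2= -  9/64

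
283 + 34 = 317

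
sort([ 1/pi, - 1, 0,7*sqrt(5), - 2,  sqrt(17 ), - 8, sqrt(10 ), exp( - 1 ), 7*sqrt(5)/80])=[ - 8, - 2, - 1,0, 7 * sqrt (5)/80,1/pi,exp( - 1 ), sqrt(10 ),sqrt ( 17), 7*sqrt(5) ] 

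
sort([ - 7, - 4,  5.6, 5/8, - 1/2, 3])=[ -7,-4 , - 1/2 , 5/8 , 3, 5.6 ]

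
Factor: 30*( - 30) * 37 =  - 2^2*3^2*5^2*37^1  =  -  33300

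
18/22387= 18/22387 = 0.00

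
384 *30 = 11520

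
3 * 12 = 36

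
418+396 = 814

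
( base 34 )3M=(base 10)124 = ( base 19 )6a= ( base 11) 103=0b1111100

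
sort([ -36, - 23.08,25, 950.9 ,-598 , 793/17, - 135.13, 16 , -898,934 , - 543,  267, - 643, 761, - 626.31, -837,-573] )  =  [  -  898, - 837, - 643, - 626.31 ,-598,-573,-543,-135.13,- 36,-23.08,16,25,793/17,267,761,  934,950.9]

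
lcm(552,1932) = 3864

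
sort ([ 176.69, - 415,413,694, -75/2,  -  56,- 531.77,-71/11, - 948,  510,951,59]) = [-948, - 531.77,-415,-56 ,-75/2,-71/11,59,176.69, 413,510,694,951 ]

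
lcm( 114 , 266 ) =798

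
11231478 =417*26934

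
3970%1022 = 904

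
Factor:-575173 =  - 575173^1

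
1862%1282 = 580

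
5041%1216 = 177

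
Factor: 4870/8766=5/9  =  3^( - 2)*5^1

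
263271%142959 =120312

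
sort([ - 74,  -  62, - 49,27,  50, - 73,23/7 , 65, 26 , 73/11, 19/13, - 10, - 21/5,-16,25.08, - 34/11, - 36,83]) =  [ - 74, - 73, - 62,-49, - 36, -16, - 10, - 21/5, - 34/11 , 19/13,23/7,73/11,25.08,26,27,50,65,83]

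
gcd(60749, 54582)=1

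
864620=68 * 12715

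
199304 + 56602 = 255906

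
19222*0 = 0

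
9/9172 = 9/9172=0.00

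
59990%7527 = 7301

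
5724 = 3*1908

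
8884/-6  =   - 4442/3  =  - 1480.67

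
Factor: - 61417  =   -61417^1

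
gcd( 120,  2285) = 5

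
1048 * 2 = 2096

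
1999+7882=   9881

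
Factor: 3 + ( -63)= -2^2 * 3^1*5^1  =  - 60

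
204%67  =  3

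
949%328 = 293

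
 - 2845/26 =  - 2845/26 = - 109.42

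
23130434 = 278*83203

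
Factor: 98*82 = 8036 = 2^2 * 7^2*41^1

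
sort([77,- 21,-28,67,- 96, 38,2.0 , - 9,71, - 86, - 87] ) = [- 96,  -  87, - 86, - 28 , - 21 ,- 9,2.0, 38, 67,  71,77]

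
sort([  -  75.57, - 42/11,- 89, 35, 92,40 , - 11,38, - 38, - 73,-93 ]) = [ - 93, - 89,-75.57, - 73, - 38, - 11, - 42/11,35, 38, 40, 92]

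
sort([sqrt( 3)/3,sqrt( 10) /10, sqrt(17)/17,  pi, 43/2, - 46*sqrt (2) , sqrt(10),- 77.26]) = [-77.26,  -  46 * sqrt(2 ), sqrt(17) /17, sqrt( 10 )/10, sqrt(3 )/3, pi,sqrt( 10), 43/2 ] 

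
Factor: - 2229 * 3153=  - 3^2*743^1*1051^1  =  -7028037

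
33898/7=33898/7 = 4842.57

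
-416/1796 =-1 + 345/449=- 0.23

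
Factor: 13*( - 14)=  - 2^1*7^1*13^1 = - 182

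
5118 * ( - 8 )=-40944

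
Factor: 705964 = 2^2 * 7^1* 19^1 * 1327^1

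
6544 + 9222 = 15766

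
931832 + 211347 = 1143179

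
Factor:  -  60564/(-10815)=2^2*5^ ( -1 )  *  7^1 =28/5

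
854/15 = 854/15 = 56.93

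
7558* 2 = 15116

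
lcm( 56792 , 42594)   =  170376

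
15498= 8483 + 7015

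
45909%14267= 3108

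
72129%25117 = 21895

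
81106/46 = 1763 + 4/23 = 1763.17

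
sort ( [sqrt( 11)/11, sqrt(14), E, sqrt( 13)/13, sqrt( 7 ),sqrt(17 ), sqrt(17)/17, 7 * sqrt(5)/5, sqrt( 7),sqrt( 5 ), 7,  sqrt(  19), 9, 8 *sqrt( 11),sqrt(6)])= [ sqrt( 17)/17,sqrt( 13 ) /13,sqrt( 11)/11,sqrt(5) , sqrt( 6 ), sqrt( 7),sqrt( 7 ), E,7*sqrt( 5)/5, sqrt( 14),sqrt( 17 ), sqrt( 19),7, 9, 8*sqrt( 11)] 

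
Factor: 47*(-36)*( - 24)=2^5*3^3 *47^1 = 40608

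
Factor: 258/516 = 1/2 = 2^( - 1 )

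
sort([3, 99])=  [3,  99] 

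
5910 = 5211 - -699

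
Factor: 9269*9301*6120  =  527611130280 = 2^3*3^2 *5^1*13^1*17^1*23^1 * 31^1*71^1*131^1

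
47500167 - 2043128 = 45457039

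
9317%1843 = 102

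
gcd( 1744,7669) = 1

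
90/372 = 15/62 = 0.24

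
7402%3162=1078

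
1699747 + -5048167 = - 3348420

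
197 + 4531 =4728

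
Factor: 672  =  2^5*3^1*7^1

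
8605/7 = 8605/7= 1229.29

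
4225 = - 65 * (-65 )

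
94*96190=9041860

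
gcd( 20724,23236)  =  628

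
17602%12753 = 4849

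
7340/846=8 + 286/423 = 8.68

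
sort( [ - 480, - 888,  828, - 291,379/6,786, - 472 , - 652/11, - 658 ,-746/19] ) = [ - 888, - 658, - 480, - 472, - 291, - 652/11, - 746/19,379/6,  786,828] 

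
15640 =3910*4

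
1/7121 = 1/7121  =  0.00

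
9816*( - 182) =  - 1786512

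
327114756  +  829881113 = 1156995869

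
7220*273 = 1971060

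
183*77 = 14091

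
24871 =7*3553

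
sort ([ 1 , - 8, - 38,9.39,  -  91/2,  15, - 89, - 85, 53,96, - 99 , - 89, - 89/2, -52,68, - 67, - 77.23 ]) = [ - 99, - 89, - 89 , - 85, - 77.23, - 67,  -  52, - 91/2 ,-89/2, - 38, - 8,1,  9.39 , 15, 53,68,96] 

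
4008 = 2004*2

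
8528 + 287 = 8815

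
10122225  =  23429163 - 13306938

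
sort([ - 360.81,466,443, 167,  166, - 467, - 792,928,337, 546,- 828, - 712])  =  [ - 828, - 792 , - 712, - 467, - 360.81,  166,167,337, 443, 466, 546,928]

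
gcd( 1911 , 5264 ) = 7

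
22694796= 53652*423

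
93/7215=31/2405 = 0.01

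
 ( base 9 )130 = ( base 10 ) 108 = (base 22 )4k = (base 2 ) 1101100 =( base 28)3O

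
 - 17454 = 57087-74541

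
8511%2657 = 540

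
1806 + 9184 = 10990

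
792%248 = 48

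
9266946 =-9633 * ( - 962) 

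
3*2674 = 8022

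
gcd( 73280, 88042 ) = 2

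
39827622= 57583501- 17755879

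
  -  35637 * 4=-142548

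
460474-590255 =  - 129781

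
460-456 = 4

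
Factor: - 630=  - 2^1 * 3^2*5^1*7^1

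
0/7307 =0 = 0.00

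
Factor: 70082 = 2^1*67^1*523^1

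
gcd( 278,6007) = 1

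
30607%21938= 8669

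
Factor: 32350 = 2^1*5^2*647^1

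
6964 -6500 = 464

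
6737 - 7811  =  -1074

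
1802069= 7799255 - 5997186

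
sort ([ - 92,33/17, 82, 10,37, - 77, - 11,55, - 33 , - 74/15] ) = [ - 92, - 77, - 33, - 11, - 74/15, 33/17, 10,37,55 , 82]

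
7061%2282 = 215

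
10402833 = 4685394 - -5717439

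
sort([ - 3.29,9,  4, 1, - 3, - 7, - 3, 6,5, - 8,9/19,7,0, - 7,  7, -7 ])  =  [ - 8, - 7, - 7, - 7, - 3.29,-3, - 3 , 0,9/19, 1, 4,5, 6, 7, 7, 9 ] 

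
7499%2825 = 1849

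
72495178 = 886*81823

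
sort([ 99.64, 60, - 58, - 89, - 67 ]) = [ - 89, - 67,- 58,  60, 99.64] 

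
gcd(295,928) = 1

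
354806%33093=23876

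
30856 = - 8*( - 3857) 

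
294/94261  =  294/94261= 0.00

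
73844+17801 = 91645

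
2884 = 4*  721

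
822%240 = 102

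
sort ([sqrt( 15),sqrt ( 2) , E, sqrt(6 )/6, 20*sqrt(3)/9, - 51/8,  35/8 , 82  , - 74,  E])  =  [ - 74,-51/8, sqrt( 6) /6,sqrt( 2 ),E,  E,20*sqrt(3) /9,sqrt(15) , 35/8,82 ] 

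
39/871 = 3/67  =  0.04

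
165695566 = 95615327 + 70080239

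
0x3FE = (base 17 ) 392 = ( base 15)482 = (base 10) 1022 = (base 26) 1D8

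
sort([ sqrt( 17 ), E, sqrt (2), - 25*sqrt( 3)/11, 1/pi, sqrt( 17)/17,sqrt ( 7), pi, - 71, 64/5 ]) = [ -71, - 25*sqrt( 3)/11, sqrt(17)/17,1/pi,sqrt(2),sqrt(7), E, pi,sqrt( 17),64/5]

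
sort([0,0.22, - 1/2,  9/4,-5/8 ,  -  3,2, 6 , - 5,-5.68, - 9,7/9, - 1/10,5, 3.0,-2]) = [ - 9, - 5.68,-5, - 3, - 2, - 5/8, - 1/2, - 1/10,0,0.22, 7/9,  2,9/4,3.0,5,6] 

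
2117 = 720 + 1397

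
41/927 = 41/927 = 0.04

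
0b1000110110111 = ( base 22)983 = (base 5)121120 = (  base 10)4535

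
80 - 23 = 57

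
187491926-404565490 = -217073564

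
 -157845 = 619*( -255)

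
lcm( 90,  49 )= 4410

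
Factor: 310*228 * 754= 53292720 =2^4*3^1*5^1*13^1*19^1*29^1*31^1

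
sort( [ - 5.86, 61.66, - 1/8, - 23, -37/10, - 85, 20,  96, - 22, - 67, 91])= [-85, - 67, - 23, - 22, - 5.86 ,-37/10, - 1/8, 20,61.66,91, 96]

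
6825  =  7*975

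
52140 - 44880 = 7260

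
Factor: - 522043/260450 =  - 2^( - 1) *5^(-2)*223^1*2341^1*5209^(  -  1) 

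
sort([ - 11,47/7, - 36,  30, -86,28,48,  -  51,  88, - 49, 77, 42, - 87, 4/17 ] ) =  [-87,-86,- 51, - 49, - 36, - 11, 4/17, 47/7, 28,  30,42, 48,77 , 88] 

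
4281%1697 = 887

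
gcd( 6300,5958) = 18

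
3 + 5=8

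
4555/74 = 4555/74  =  61.55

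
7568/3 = 7568/3 = 2522.67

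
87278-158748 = -71470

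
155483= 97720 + 57763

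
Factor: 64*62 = 2^7*31^1= 3968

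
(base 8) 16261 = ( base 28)9A9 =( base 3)101002001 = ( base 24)CI1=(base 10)7345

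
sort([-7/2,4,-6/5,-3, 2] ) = [  -  7/2,-3, - 6/5, 2, 4 ] 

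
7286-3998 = 3288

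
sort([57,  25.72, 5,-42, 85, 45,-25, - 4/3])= [  -  42,  -  25, - 4/3,5,25.72, 45, 57,  85]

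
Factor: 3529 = 3529^1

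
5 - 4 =1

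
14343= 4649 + 9694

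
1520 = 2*760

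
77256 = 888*87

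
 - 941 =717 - 1658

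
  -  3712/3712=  - 1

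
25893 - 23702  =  2191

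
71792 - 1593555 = - 1521763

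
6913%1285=488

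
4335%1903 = 529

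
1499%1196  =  303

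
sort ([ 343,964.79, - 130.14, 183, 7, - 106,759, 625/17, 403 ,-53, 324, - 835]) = [  -  835,-130.14, - 106, -53, 7, 625/17,183 , 324, 343, 403 , 759,964.79]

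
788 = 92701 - 91913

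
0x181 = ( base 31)CD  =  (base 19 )115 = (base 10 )385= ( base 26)EL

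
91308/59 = 91308/59 = 1547.59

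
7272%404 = 0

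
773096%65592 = 51584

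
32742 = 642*51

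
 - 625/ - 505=1+ 24/101 = 1.24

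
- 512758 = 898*(  -  571) 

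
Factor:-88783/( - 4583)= 47^1 * 1889^1 * 4583^( - 1) 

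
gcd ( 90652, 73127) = 1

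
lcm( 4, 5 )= 20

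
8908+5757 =14665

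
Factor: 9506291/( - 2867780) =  - 2^( - 2 )*5^ ( - 1 )*23^1*97^1*223^( - 1)*643^( - 1 )*4261^1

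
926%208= 94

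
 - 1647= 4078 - 5725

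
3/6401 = 3/6401 = 0.00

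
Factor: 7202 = 2^1*13^1*277^1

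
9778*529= 5172562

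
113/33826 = 113/33826 = 0.00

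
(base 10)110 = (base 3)11002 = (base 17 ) 68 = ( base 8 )156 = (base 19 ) 5f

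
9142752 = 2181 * 4192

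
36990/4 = 18495/2 = 9247.50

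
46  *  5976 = 274896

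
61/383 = 61/383 = 0.16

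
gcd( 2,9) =1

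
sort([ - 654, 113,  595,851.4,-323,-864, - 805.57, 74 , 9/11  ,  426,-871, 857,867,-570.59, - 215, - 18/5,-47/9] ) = [  -  871, - 864, - 805.57, - 654, - 570.59,- 323,-215, - 47/9, - 18/5, 9/11, 74,113, 426, 595, 851.4, 857,867 ]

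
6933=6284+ 649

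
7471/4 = 7471/4 = 1867.75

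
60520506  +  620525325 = 681045831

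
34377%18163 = 16214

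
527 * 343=180761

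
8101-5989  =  2112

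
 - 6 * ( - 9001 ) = 54006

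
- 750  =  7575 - 8325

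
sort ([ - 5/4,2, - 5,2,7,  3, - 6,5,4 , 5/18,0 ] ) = [-6, -5,-5/4,0,5/18, 2,  2,3,4, 5,7 ] 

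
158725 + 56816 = 215541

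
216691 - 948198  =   - 731507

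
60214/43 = 60214/43 =1400.33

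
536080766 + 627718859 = 1163799625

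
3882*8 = 31056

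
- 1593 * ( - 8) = 12744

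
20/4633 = 20/4633 = 0.00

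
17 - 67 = -50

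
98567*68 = 6702556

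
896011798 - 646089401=249922397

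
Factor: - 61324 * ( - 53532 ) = 3282796368 = 2^4 * 3^2*1487^1*15331^1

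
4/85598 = 2/42799 = 0.00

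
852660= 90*9474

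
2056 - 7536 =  - 5480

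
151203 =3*50401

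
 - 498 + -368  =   - 866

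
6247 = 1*6247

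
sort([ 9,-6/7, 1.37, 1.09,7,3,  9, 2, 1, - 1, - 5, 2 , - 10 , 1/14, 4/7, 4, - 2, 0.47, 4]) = [  -  10, - 5, - 2, - 1, - 6/7 , 1/14, 0.47,4/7,1 , 1.09, 1.37,2, 2, 3,4, 4, 7, 9, 9] 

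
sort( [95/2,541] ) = [ 95/2, 541 ] 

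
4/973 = 4/973 = 0.00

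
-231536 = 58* ( - 3992 )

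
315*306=96390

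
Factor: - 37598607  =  -3^3*1392541^1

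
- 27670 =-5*5534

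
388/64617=388/64617 = 0.01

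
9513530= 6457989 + 3055541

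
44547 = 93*479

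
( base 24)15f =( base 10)711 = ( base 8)1307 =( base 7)2034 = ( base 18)239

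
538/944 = 269/472  =  0.57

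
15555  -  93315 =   -  77760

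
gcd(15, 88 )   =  1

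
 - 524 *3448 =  - 1806752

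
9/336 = 3/112   =  0.03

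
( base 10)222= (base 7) 435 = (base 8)336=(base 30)7c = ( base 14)11c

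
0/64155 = 0 = 0.00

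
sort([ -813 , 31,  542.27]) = [ - 813 , 31, 542.27] 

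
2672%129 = 92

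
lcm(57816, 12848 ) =115632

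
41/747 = 41/747 = 0.05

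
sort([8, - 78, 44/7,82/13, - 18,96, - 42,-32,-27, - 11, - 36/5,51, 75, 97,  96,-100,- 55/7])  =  [ - 100,  -  78, - 42,-32, - 27, - 18,-11, - 55/7, -36/5 , 44/7,82/13 , 8,51, 75, 96, 96, 97] 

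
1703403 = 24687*69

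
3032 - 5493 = -2461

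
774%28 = 18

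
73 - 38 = 35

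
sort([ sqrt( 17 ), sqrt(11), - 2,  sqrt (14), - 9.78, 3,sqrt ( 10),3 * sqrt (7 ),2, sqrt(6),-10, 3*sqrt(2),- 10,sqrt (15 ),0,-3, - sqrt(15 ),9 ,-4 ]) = [ - 10, - 10,  -  9.78, - 4,-sqrt(15),-3, -2,0, 2, sqrt( 6 ), 3,sqrt(  10),sqrt( 11), sqrt( 14), sqrt(15 ),sqrt(17 ),3 * sqrt (2 ), 3*sqrt(7),9 ] 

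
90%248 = 90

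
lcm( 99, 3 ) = 99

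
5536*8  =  44288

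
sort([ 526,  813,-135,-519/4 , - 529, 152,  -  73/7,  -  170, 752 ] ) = [ - 529,-170,  -  135,  -  519/4,- 73/7,152,  526, 752,813]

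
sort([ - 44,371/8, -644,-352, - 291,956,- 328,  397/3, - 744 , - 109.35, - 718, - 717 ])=[ - 744, - 718, - 717,-644, - 352,  -  328 , - 291, - 109.35, - 44 , 371/8,397/3, 956 ] 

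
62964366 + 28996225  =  91960591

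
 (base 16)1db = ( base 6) 2111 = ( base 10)475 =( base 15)21A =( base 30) FP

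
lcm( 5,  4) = 20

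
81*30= 2430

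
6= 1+5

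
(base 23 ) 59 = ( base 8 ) 174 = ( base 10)124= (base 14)8C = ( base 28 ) 4c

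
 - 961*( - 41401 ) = 39786361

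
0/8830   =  0 =0.00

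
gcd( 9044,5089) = 7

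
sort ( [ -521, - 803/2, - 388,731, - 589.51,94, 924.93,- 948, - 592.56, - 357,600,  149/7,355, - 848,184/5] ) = [ - 948, - 848, - 592.56, - 589.51, - 521,-803/2, - 388, - 357, 149/7,184/5,94, 355,600,731,924.93]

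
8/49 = 8/49 = 0.16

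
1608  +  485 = 2093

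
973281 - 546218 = 427063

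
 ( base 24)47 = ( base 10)103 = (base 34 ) 31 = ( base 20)53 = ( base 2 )1100111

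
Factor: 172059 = 3^1*83^1*  691^1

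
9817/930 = 10 + 517/930 = 10.56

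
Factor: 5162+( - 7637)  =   - 2475 = -  3^2*5^2*11^1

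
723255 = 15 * 48217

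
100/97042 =50/48521  =  0.00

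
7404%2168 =900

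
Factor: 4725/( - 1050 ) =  - 9/2 = - 2^( - 1 )*3^2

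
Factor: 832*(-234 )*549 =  -2^7*3^4*13^2*61^1 = - 106883712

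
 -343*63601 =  - 21815143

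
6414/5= 1282 + 4/5=1282.80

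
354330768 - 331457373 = 22873395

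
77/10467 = 77/10467 = 0.01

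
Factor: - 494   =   - 2^1*13^1*19^1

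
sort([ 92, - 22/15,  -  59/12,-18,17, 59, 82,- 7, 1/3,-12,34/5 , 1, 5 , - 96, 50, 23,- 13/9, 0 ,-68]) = [  -  96,-68,-18,  -  12, -7 ,- 59/12, - 22/15, - 13/9,0, 1/3, 1,5,34/5,17, 23,  50,59 , 82,92]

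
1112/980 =1 + 33/245 = 1.13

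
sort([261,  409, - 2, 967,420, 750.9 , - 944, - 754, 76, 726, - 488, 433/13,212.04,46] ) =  [ - 944,-754, - 488, -2,433/13,46 , 76 , 212.04,261,409,420,  726 , 750.9,  967]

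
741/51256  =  741/51256  =  0.01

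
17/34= 1/2= 0.50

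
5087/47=108 + 11/47 = 108.23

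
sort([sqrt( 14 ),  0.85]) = [0.85,sqrt(14) ]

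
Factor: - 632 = -2^3*79^1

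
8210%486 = 434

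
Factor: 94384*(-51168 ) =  - 4829440512  =  - 2^9*3^1 * 13^1*17^1 * 41^1*347^1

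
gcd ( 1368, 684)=684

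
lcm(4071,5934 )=350106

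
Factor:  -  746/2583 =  - 2^1*3^( -2)*7^(  -  1)*41^( - 1)*373^1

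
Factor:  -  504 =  - 2^3*3^2*  7^1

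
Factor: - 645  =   - 3^1*5^1 * 43^1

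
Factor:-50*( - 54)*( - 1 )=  - 2^2*3^3* 5^2= -2700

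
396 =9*44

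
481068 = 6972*69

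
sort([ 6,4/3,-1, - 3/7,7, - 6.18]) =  [-6.18,-1,-3/7,4/3, 6 , 7 ]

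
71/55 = 71/55=1.29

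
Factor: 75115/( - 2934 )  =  -2^( - 1)*3^( - 2 )* 5^1  *83^1 * 163^( - 1 )*181^1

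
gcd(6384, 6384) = 6384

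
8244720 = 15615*528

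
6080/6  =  1013+1/3 = 1013.33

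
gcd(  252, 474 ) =6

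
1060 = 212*5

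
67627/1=67627  =  67627.00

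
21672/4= 5418 = 5418.00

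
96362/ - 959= - 13766/137=- 100.48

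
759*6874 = 5217366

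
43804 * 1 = 43804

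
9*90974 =818766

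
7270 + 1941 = 9211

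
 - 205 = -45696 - - 45491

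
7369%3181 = 1007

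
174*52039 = 9054786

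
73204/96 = 762 + 13/24 = 762.54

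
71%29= 13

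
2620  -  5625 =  - 3005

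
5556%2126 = 1304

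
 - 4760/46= -104 + 12/23 = - 103.48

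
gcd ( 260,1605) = 5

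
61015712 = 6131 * 9952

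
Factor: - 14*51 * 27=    - 19278 = -  2^1 * 3^4*7^1*17^1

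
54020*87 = 4699740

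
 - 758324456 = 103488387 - 861812843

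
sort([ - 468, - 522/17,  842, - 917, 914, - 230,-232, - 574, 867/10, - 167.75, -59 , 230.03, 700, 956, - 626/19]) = [ - 917, - 574, - 468, - 232,  -  230, - 167.75 , - 59,-626/19, - 522/17, 867/10,  230.03, 700,  842, 914,956] 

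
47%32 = 15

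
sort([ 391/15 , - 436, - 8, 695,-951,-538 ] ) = [ - 951,  -  538, - 436, - 8, 391/15,  695] 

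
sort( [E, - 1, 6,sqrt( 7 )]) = [-1,sqrt ( 7), E, 6 ] 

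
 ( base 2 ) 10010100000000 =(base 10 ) 9472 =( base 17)1FD3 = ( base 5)300342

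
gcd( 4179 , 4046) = 7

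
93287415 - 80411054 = 12876361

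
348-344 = 4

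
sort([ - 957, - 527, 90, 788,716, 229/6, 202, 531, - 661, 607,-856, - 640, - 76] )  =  [ -957,-856, - 661, - 640, - 527, - 76,229/6,90,202 , 531, 607,716, 788 ] 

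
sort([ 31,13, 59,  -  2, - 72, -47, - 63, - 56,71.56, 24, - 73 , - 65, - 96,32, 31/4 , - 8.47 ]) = [ - 96, - 73, - 72, - 65, - 63, - 56, - 47, - 8.47, -2, 31/4,13,24, 31 , 32,59, 71.56 ]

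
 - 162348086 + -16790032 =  - 179138118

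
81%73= 8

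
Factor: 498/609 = 166/203= 2^1*7^ ( - 1)*29^ ( - 1 )*83^1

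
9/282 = 3/94 = 0.03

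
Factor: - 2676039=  - 3^1 * 47^1*18979^1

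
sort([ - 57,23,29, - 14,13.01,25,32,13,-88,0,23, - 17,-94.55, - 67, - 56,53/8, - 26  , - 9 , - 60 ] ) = [ - 94.55, - 88,  -  67, - 60, - 57,-56, - 26, - 17, - 14, - 9,  0 , 53/8,13,13.01 , 23,23,25 , 29,32]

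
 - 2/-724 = 1/362 = 0.00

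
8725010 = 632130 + 8092880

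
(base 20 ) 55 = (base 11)96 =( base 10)105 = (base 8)151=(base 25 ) 45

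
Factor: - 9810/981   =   -2^1*  5^1=- 10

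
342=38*9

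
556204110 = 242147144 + 314056966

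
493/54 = 9 + 7/54=9.13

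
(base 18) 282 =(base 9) 1072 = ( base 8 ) 1432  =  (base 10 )794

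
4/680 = 1/170  =  0.01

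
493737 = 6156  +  487581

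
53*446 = 23638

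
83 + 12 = 95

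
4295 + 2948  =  7243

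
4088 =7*584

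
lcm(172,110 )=9460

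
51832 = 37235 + 14597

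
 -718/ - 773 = 718/773 = 0.93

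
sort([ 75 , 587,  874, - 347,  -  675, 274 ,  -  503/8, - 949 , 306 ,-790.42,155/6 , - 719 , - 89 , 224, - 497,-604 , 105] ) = [ - 949,- 790.42, - 719,-675,-604,-497, -347, - 89, - 503/8 , 155/6,  75, 105,224 , 274,  306, 587,  874] 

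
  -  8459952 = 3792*(-2231 ) 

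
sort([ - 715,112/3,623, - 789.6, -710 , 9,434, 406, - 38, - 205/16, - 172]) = [ - 789.6, - 715, - 710, - 172,  -  38, - 205/16, 9, 112/3, 406, 434, 623]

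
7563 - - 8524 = 16087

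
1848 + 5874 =7722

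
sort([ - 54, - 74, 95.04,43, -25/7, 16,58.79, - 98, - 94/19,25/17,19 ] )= [ - 98 , - 74, - 54, - 94/19, - 25/7, 25/17,16, 19, 43 , 58.79,95.04]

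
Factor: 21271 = 89^1*239^1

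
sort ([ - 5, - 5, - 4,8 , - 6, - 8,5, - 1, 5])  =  [ - 8,- 6, - 5,-5,  -  4  , - 1,5,5, 8]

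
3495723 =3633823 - 138100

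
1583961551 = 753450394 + 830511157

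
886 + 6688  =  7574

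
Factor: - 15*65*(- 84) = 2^2 * 3^2 * 5^2 * 7^1*13^1 = 81900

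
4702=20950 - 16248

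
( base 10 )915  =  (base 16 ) 393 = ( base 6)4123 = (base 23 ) 1GI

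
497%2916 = 497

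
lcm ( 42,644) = 1932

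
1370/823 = 1370/823 = 1.66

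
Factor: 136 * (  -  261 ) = -35496 = - 2^3*3^2*17^1*29^1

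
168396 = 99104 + 69292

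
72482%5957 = 998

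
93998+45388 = 139386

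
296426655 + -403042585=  - 106615930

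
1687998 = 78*21641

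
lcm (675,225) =675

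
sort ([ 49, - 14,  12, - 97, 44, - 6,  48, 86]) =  [-97, - 14, - 6, 12, 44, 48,49, 86]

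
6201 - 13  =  6188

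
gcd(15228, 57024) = 324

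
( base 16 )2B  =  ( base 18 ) 27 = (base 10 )43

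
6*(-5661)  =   - 33966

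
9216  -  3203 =6013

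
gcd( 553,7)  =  7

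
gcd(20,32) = 4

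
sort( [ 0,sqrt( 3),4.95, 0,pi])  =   [0,0,sqrt( 3 ), pi,4.95]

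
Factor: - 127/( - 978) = 2^( - 1) *3^(-1)*127^1*163^(-1)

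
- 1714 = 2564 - 4278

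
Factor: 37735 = 5^1*7547^1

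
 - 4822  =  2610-7432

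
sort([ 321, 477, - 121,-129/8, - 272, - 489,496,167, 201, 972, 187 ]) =[ - 489 , - 272, - 121, - 129/8, 167,187 , 201, 321, 477 , 496, 972 ] 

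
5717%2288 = 1141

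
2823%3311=2823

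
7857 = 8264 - 407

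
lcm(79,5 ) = 395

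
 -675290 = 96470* ( - 7 )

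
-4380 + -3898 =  - 8278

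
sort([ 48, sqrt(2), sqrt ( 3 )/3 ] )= [sqrt( 3 ) /3, sqrt ( 2) , 48] 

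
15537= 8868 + 6669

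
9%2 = 1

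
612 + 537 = 1149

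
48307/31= 48307/31 = 1558.29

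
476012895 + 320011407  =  796024302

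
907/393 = 907/393 = 2.31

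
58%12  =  10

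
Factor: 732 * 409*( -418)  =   - 125144184 = - 2^3*3^1*11^1* 19^1*61^1*409^1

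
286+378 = 664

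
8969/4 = 8969/4 = 2242.25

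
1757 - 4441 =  - 2684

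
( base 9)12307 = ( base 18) 1797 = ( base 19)13h4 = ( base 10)8269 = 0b10000001001101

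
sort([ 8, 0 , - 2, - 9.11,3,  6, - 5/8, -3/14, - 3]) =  [ - 9.11, - 3, - 2, - 5/8, - 3/14, 0 , 3,6,8]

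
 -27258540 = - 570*47822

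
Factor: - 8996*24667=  - 221904332 = - 2^2  *  13^1*17^1 *173^1*1451^1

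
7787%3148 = 1491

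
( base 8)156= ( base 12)92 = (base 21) 55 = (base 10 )110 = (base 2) 1101110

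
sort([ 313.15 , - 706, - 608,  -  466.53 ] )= [ - 706,-608, - 466.53,  313.15 ]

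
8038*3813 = 30648894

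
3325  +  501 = 3826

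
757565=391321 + 366244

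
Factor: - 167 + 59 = - 2^2*3^3= - 108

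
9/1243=9/1243=0.01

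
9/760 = 9/760 = 0.01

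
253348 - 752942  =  - 499594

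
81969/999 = 82 + 17/333 = 82.05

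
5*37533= 187665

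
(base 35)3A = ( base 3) 11021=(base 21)5A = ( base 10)115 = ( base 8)163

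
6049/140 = 43  +  29/140 =43.21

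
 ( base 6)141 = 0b111101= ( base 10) 61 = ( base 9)67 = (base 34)1R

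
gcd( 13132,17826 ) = 2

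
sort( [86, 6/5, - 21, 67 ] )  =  [ - 21,  6/5,67, 86]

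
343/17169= 343/17169= 0.02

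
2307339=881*2619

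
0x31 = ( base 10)49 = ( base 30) 1J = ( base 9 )54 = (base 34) 1f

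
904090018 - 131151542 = 772938476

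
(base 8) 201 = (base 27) 4l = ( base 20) 69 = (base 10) 129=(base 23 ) 5E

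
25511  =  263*97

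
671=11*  61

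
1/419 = 1/419 = 0.00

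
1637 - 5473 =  - 3836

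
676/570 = 338/285 = 1.19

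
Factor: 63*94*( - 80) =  - 2^5*3^2*5^1*7^1 *47^1 = - 473760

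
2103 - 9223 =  - 7120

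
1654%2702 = 1654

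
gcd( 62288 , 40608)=16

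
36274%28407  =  7867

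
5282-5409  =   - 127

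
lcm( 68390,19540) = 136780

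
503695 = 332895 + 170800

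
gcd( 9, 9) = 9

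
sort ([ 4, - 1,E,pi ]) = [  -  1,E , pi,  4]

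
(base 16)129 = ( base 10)297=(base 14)173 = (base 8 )451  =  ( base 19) fc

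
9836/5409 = 9836/5409  =  1.82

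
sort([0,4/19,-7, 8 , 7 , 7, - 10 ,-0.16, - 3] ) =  [  -  10, - 7, - 3,  -  0.16, 0, 4/19, 7, 7, 8 ] 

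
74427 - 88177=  - 13750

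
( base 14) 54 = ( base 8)112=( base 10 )74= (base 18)42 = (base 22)38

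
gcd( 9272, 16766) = 2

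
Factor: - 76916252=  - 2^2*7^1*47^1*211^1 * 277^1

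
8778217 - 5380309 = 3397908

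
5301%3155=2146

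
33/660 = 1/20 = 0.05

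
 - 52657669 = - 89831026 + 37173357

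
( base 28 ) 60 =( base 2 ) 10101000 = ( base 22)7E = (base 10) 168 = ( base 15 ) b3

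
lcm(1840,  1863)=149040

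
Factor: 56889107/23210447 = 11^1 * 13^ ( - 1)*157^1*32941^1*1785419^(  -  1 ) 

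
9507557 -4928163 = 4579394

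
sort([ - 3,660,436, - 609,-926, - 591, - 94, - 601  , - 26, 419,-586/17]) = [ - 926 ,- 609, - 601, - 591,-94, - 586/17, - 26, - 3 , 419,436,660 ]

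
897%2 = 1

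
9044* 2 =18088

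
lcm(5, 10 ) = 10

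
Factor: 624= 2^4*3^1*13^1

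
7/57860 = 7/57860 = 0.00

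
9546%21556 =9546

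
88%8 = 0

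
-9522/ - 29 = 9522/29 = 328.34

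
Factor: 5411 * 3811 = 7^1*37^1*103^1*773^1 = 20621321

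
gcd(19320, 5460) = 420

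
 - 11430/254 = -45 = -45.00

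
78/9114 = 13/1519= 0.01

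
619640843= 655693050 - 36052207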